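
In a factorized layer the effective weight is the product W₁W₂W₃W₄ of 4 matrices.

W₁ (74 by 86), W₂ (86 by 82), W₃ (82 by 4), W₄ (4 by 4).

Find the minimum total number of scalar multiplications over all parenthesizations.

54848

Adjacent pairs: W₁W₂ = 74·86·82 = 521848; W₂W₃ = 86·82·4 = 28208; W₃W₄ = 82·4·4 = 1312.
Length 3: W₁..W₃: k=1: 0+28208+74·86·4=53664; k=2: 521848+0+74·82·4=546120 → min 53664 | W₂..W₄: k=2: 0+1312+86·82·4=29520; k=3: 28208+0+86·4·4=29584 → min 29520.
Length 4: W₁..W₄: k=1: 0+29520+74·86·4=54976; k=2: 521848+1312+74·82·4=547432; k=3: 53664+0+74·4·4=54848 → min 54848.
Optimal order: ((W₁(W₂W₃))W₄) with cost 54848.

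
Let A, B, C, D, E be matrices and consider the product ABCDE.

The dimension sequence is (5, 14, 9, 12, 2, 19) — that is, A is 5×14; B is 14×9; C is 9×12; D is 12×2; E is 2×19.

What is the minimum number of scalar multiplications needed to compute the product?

798

Adjacent pairs: AB = 5·14·9 = 630; BC = 14·9·12 = 1512; CD = 9·12·2 = 216; DE = 12·2·19 = 456.
Length 3: A..C: k=1: 0+1512+5·14·12=2352; k=2: 630+0+5·9·12=1170 → min 1170 | B..D: k=2: 0+216+14·9·2=468; k=3: 1512+0+14·12·2=1848 → min 468 | C..E: k=3: 0+456+9·12·19=2508; k=4: 216+0+9·2·19=558 → min 558.
Length 4: A..D: k=1: 0+468+5·14·2=608; k=2: 630+216+5·9·2=936; k=3: 1170+0+5·12·2=1290 → min 608 | B..E: k=2: 0+558+14·9·19=2952; k=3: 1512+456+14·12·19=5160; k=4: 468+0+14·2·19=1000 → min 1000.
Length 5: A..E: k=1: 0+1000+5·14·19=2330; k=2: 630+558+5·9·19=2043; k=3: 1170+456+5·12·19=2766; k=4: 608+0+5·2·19=798 → min 798.
Optimal order: ((A(B(CD)))E) with cost 798.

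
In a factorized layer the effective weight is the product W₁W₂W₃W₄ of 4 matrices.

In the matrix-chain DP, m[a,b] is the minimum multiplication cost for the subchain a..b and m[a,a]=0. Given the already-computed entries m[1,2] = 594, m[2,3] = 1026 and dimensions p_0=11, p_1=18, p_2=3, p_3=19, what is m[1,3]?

1221

m[1,3] = min over k∈[1,2] of m[1,k]+m[k+1,3]+p_{0}·p_k·p_{3}.
k=1: 0 + 1026 + 11·18·19 = 4788; k=2: 594 + 0 + 11·3·19 = 1221.
Minimum: 1221 at k=2.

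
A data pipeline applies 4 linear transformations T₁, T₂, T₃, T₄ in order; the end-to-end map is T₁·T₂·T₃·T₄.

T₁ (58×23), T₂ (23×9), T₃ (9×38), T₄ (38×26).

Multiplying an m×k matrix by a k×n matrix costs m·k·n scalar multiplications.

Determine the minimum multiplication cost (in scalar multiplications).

34470

Adjacent pairs: T₁T₂ = 58·23·9 = 12006; T₂T₃ = 23·9·38 = 7866; T₃T₄ = 9·38·26 = 8892.
Length 3: T₁..T₃: k=1: 0+7866+58·23·38=58558; k=2: 12006+0+58·9·38=31842 → min 31842 | T₂..T₄: k=2: 0+8892+23·9·26=14274; k=3: 7866+0+23·38·26=30590 → min 14274.
Length 4: T₁..T₄: k=1: 0+14274+58·23·26=48958; k=2: 12006+8892+58·9·26=34470; k=3: 31842+0+58·38·26=89146 → min 34470.
Optimal order: ((T₁·T₂)·(T₃·T₄)) with cost 34470.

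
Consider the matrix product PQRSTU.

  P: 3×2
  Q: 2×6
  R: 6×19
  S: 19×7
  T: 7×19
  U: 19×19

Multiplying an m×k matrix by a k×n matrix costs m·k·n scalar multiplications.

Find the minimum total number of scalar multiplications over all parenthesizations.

1596

Adjacent pairs: PQ = 3·2·6 = 36; QR = 2·6·19 = 228; RS = 6·19·7 = 798; ST = 19·7·19 = 2527; TU = 7·19·19 = 2527.
Length 3: P..R: k=1: 0+228+3·2·19=342; k=2: 36+0+3·6·19=378 → min 342 | Q..S: k=2: 0+798+2·6·7=882; k=3: 228+0+2·19·7=494 → min 494 | R..T: k=3: 0+2527+6·19·19=4693; k=4: 798+0+6·7·19=1596 → min 1596 | S..U: k=4: 0+2527+19·7·19=5054; k=5: 2527+0+19·19·19=9386 → min 5054.
Length 4: P..S: k=1: 0+494+3·2·7=536; k=2: 36+798+3·6·7=960; k=3: 342+0+3·19·7=741 → min 536 | Q..T: k=2: 0+1596+2·6·19=1824; k=3: 228+2527+2·19·19=3477; k=4: 494+0+2·7·19=760 → min 760 | R..U: k=3: 0+5054+6·19·19=7220; k=4: 798+2527+6·7·19=4123; k=5: 1596+0+6·19·19=3762 → min 3762.
Length 5: P..T: k=1: 0+760+3·2·19=874; k=2: 36+1596+3·6·19=1974; k=3: 342+2527+3·19·19=3952; k=4: 536+0+3·7·19=935 → min 874 | Q..U: k=2: 0+3762+2·6·19=3990; k=3: 228+5054+2·19·19=6004; k=4: 494+2527+2·7·19=3287; k=5: 760+0+2·19·19=1482 → min 1482.
Length 6: P..U: k=1: 0+1482+3·2·19=1596; k=2: 36+3762+3·6·19=4140; k=3: 342+5054+3·19·19=6479; k=4: 536+2527+3·7·19=3462; k=5: 874+0+3·19·19=1957 → min 1596.
Optimal order: (P((((QR)S)T)U)) with cost 1596.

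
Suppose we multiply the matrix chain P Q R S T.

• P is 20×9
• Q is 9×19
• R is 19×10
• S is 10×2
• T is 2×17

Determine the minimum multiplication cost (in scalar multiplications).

Adjacent pairs: PQ = 20·9·19 = 3420; QR = 9·19·10 = 1710; RS = 19·10·2 = 380; ST = 10·2·17 = 340.
Length 3: P..R: k=1: 0+1710+20·9·10=3510; k=2: 3420+0+20·19·10=7220 → min 3510 | Q..S: k=2: 0+380+9·19·2=722; k=3: 1710+0+9·10·2=1890 → min 722 | R..T: k=3: 0+340+19·10·17=3570; k=4: 380+0+19·2·17=1026 → min 1026.
Length 4: P..S: k=1: 0+722+20·9·2=1082; k=2: 3420+380+20·19·2=4560; k=3: 3510+0+20·10·2=3910 → min 1082 | Q..T: k=2: 0+1026+9·19·17=3933; k=3: 1710+340+9·10·17=3580; k=4: 722+0+9·2·17=1028 → min 1028.
Length 5: P..T: k=1: 0+1028+20·9·17=4088; k=2: 3420+1026+20·19·17=10906; k=3: 3510+340+20·10·17=7250; k=4: 1082+0+20·2·17=1762 → min 1762.
Optimal order: ((P (Q (R S))) T) with cost 1762.

1762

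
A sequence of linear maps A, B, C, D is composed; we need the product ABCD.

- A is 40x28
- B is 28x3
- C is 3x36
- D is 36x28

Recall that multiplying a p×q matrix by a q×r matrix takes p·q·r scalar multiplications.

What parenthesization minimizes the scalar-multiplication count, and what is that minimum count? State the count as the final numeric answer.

Adjacent pairs: AB = 40·28·3 = 3360; BC = 28·3·36 = 3024; CD = 3·36·28 = 3024.
Length 3: A..C: k=1: 0+3024+40·28·36=43344; k=2: 3360+0+40·3·36=7680 → min 7680 | B..D: k=2: 0+3024+28·3·28=5376; k=3: 3024+0+28·36·28=31248 → min 5376.
Length 4: A..D: k=1: 0+5376+40·28·28=36736; k=2: 3360+3024+40·3·28=9744; k=3: 7680+0+40·36·28=48000 → min 9744.
Optimal parenthesization: ((AB)(CD)) with cost 9744.

9744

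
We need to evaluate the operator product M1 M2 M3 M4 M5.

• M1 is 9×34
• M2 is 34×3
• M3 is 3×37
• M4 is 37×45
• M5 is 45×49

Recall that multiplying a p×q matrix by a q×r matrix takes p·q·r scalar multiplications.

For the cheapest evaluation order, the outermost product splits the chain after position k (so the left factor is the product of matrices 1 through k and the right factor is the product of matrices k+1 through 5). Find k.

2

Adjacent pairs: M1M2 = 9·34·3 = 918; M2M3 = 34·3·37 = 3774; M3M4 = 3·37·45 = 4995; M4M5 = 37·45·49 = 81585.
Length 3: M1..M3: k=1: 0+3774+9·34·37=15096; k=2: 918+0+9·3·37=1917 → min 1917 | M2..M4: k=2: 0+4995+34·3·45=9585; k=3: 3774+0+34·37·45=60384 → min 9585 | M3..M5: k=3: 0+81585+3·37·49=87024; k=4: 4995+0+3·45·49=11610 → min 11610.
Length 4: M1..M4: k=1: 0+9585+9·34·45=23355; k=2: 918+4995+9·3·45=7128; k=3: 1917+0+9·37·45=16902 → min 7128 | M2..M5: k=2: 0+11610+34·3·49=16608; k=3: 3774+81585+34·37·49=147001; k=4: 9585+0+34·45·49=84555 → min 16608.
Top-level splits: k=1: (M1..M1)·(M2..M5) → 0+16608+9·34·49 = 31602; k=2: (M1..M2)·(M3..M5) → 918+11610+9·3·49 = 13851; k=3: (M1..M3)·(M4..M5) → 1917+81585+9·37·49 = 99819; k=4: (M1..M4)·(M5..M5) → 7128+0+9·45·49 = 26973.
Best split is after M2, i.e. k = 2.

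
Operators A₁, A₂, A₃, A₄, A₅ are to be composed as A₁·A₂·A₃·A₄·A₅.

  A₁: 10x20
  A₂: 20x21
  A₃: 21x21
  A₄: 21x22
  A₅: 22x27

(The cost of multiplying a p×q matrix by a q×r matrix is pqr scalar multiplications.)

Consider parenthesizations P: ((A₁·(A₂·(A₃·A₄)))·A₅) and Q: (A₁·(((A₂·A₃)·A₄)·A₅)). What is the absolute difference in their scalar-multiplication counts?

6058

Order P = ((A₁·(A₂·(A₃·A₄)))·A₅): (A₃·A₄): 21×21 by 21×22 → 21×22, cost 21·21·22 = 9702; (A₂·(A₃·A₄)): 20×21 by 21×22 → 20×22, cost 20·21·22 = 9240; cumulative 18942; (A₁·(A₂·(A₃·A₄))): 10×20 by 20×22 → 10×22, cost 10·20·22 = 4400; cumulative 23342; ((A₁·(A₂·(A₃·A₄)))·A₅): 10×22 by 22×27 → 10×27, cost 10·22·27 = 5940; cumulative 29282. Total 29282.
Order Q = (A₁·(((A₂·A₃)·A₄)·A₅)): (A₂·A₃): 20×21 by 21×21 → 20×21, cost 20·21·21 = 8820; ((A₂·A₃)·A₄): 20×21 by 21×22 → 20×22, cost 20·21·22 = 9240; cumulative 18060; (((A₂·A₃)·A₄)·A₅): 20×22 by 22×27 → 20×27, cost 20·22·27 = 11880; cumulative 29940; (A₁·(((A₂·A₃)·A₄)·A₅)): 10×20 by 20×27 → 10×27, cost 10·20·27 = 5400; cumulative 35340. Total 35340.
Difference: |29282 − 35340| = 6058.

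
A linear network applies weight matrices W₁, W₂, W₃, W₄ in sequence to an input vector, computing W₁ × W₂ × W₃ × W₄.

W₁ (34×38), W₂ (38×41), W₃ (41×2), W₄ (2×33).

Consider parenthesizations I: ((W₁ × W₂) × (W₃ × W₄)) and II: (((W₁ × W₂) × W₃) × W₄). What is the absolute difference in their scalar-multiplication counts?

43676

Order I = ((W₁ × W₂) × (W₃ × W₄)): (W₁ × W₂): 34×38 by 38×41 → 34×41, cost 34·38·41 = 52972; (W₃ × W₄): 41×2 by 2×33 → 41×33, cost 41·2·33 = 2706; ((W₁ × W₂) × (W₃ × W₄)): 34×41 by 41×33 → 34×33, cost 34·41·33 = 46002; cumulative 101680. Total 101680.
Order II = (((W₁ × W₂) × W₃) × W₄): (W₁ × W₂): 34×38 by 38×41 → 34×41, cost 34·38·41 = 52972; ((W₁ × W₂) × W₃): 34×41 by 41×2 → 34×2, cost 34·41·2 = 2788; cumulative 55760; (((W₁ × W₂) × W₃) × W₄): 34×2 by 2×33 → 34×33, cost 34·2·33 = 2244; cumulative 58004. Total 58004.
Difference: |101680 − 58004| = 43676.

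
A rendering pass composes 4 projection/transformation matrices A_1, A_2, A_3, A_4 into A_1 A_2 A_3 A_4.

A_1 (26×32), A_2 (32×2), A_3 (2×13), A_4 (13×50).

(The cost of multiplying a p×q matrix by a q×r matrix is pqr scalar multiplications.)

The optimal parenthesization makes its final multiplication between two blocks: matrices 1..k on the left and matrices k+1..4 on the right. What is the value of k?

2

Adjacent pairs: A_1A_2 = 26·32·2 = 1664; A_2A_3 = 32·2·13 = 832; A_3A_4 = 2·13·50 = 1300.
Length 3: A_1..A_3: k=1: 0+832+26·32·13=11648; k=2: 1664+0+26·2·13=2340 → min 2340 | A_2..A_4: k=2: 0+1300+32·2·50=4500; k=3: 832+0+32·13·50=21632 → min 4500.
Top-level splits: k=1: (A_1..A_1)·(A_2..A_4) → 0+4500+26·32·50 = 46100; k=2: (A_1..A_2)·(A_3..A_4) → 1664+1300+26·2·50 = 5564; k=3: (A_1..A_3)·(A_4..A_4) → 2340+0+26·13·50 = 19240.
Best split is after A_2, i.e. k = 2.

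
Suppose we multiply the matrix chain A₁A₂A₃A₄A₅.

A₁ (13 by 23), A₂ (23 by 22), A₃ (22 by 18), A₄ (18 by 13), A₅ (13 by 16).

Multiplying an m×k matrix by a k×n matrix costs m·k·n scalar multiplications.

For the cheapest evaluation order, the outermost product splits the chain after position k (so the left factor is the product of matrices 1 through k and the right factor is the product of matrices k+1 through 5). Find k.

4

Adjacent pairs: A₁A₂ = 13·23·22 = 6578; A₂A₃ = 23·22·18 = 9108; A₃A₄ = 22·18·13 = 5148; A₄A₅ = 18·13·16 = 3744.
Length 3: A₁..A₃: k=1: 0+9108+13·23·18=14490; k=2: 6578+0+13·22·18=11726 → min 11726 | A₂..A₄: k=2: 0+5148+23·22·13=11726; k=3: 9108+0+23·18·13=14490 → min 11726 | A₃..A₅: k=3: 0+3744+22·18·16=10080; k=4: 5148+0+22·13·16=9724 → min 9724.
Length 4: A₁..A₄: k=1: 0+11726+13·23·13=15613; k=2: 6578+5148+13·22·13=15444; k=3: 11726+0+13·18·13=14768 → min 14768 | A₂..A₅: k=2: 0+9724+23·22·16=17820; k=3: 9108+3744+23·18·16=19476; k=4: 11726+0+23·13·16=16510 → min 16510.
Top-level splits: k=1: (A₁..A₁)·(A₂..A₅) → 0+16510+13·23·16 = 21294; k=2: (A₁..A₂)·(A₃..A₅) → 6578+9724+13·22·16 = 20878; k=3: (A₁..A₃)·(A₄..A₅) → 11726+3744+13·18·16 = 19214; k=4: (A₁..A₄)·(A₅..A₅) → 14768+0+13·13·16 = 17472.
Best split is after A₄, i.e. k = 4.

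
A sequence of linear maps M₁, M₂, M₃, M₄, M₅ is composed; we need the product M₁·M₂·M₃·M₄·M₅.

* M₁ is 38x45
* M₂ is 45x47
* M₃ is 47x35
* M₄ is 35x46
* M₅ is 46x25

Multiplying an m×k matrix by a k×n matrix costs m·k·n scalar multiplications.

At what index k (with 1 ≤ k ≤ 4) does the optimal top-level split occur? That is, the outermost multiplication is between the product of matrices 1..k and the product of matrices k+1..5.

1

Adjacent pairs: M₁M₂ = 38·45·47 = 80370; M₂M₃ = 45·47·35 = 74025; M₃M₄ = 47·35·46 = 75670; M₄M₅ = 35·46·25 = 40250.
Length 3: M₁..M₃: k=1: 0+74025+38·45·35=133875; k=2: 80370+0+38·47·35=142880 → min 133875 | M₂..M₄: k=2: 0+75670+45·47·46=172960; k=3: 74025+0+45·35·46=146475 → min 146475 | M₃..M₅: k=3: 0+40250+47·35·25=81375; k=4: 75670+0+47·46·25=129720 → min 81375.
Length 4: M₁..M₄: k=1: 0+146475+38·45·46=225135; k=2: 80370+75670+38·47·46=238196; k=3: 133875+0+38·35·46=195055 → min 195055 | M₂..M₅: k=2: 0+81375+45·47·25=134250; k=3: 74025+40250+45·35·25=153650; k=4: 146475+0+45·46·25=198225 → min 134250.
Top-level splits: k=1: (M₁..M₁)·(M₂..M₅) → 0+134250+38·45·25 = 177000; k=2: (M₁..M₂)·(M₃..M₅) → 80370+81375+38·47·25 = 206395; k=3: (M₁..M₃)·(M₄..M₅) → 133875+40250+38·35·25 = 207375; k=4: (M₁..M₄)·(M₅..M₅) → 195055+0+38·46·25 = 238755.
Best split is after M₁, i.e. k = 1.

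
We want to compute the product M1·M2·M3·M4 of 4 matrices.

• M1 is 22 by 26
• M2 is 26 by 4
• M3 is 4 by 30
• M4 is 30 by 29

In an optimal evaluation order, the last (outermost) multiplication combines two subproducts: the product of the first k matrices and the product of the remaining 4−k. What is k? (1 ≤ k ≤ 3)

Adjacent pairs: M1M2 = 22·26·4 = 2288; M2M3 = 26·4·30 = 3120; M3M4 = 4·30·29 = 3480.
Length 3: M1..M3: k=1: 0+3120+22·26·30=20280; k=2: 2288+0+22·4·30=4928 → min 4928 | M2..M4: k=2: 0+3480+26·4·29=6496; k=3: 3120+0+26·30·29=25740 → min 6496.
Top-level splits: k=1: (M1..M1)·(M2..M4) → 0+6496+22·26·29 = 23084; k=2: (M1..M2)·(M3..M4) → 2288+3480+22·4·29 = 8320; k=3: (M1..M3)·(M4..M4) → 4928+0+22·30·29 = 24068.
Best split is after M2, i.e. k = 2.

2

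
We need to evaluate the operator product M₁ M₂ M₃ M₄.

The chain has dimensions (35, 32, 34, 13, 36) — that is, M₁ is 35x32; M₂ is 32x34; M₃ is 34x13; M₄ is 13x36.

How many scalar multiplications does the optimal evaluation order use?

45084

Adjacent pairs: M₁M₂ = 35·32·34 = 38080; M₂M₃ = 32·34·13 = 14144; M₃M₄ = 34·13·36 = 15912.
Length 3: M₁..M₃: k=1: 0+14144+35·32·13=28704; k=2: 38080+0+35·34·13=53550 → min 28704 | M₂..M₄: k=2: 0+15912+32·34·36=55080; k=3: 14144+0+32·13·36=29120 → min 29120.
Length 4: M₁..M₄: k=1: 0+29120+35·32·36=69440; k=2: 38080+15912+35·34·36=96832; k=3: 28704+0+35·13·36=45084 → min 45084.
Optimal order: ((M₁ (M₂ M₃)) M₄) with cost 45084.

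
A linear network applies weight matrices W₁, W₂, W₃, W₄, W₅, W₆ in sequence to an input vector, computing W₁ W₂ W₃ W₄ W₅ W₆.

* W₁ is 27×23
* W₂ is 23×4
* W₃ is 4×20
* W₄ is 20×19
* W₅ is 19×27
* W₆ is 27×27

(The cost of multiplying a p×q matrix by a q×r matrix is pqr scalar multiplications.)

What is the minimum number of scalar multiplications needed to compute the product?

11888

Adjacent pairs: W₁W₂ = 27·23·4 = 2484; W₂W₃ = 23·4·20 = 1840; W₃W₄ = 4·20·19 = 1520; W₄W₅ = 20·19·27 = 10260; W₅W₆ = 19·27·27 = 13851.
Length 3: W₁..W₃: k=1: 0+1840+27·23·20=14260; k=2: 2484+0+27·4·20=4644 → min 4644 | W₂..W₄: k=2: 0+1520+23·4·19=3268; k=3: 1840+0+23·20·19=10580 → min 3268 | W₃..W₅: k=3: 0+10260+4·20·27=12420; k=4: 1520+0+4·19·27=3572 → min 3572 | W₄..W₆: k=4: 0+13851+20·19·27=24111; k=5: 10260+0+20·27·27=24840 → min 24111.
Length 4: W₁..W₄: k=1: 0+3268+27·23·19=15067; k=2: 2484+1520+27·4·19=6056; k=3: 4644+0+27·20·19=14904 → min 6056 | W₂..W₅: k=2: 0+3572+23·4·27=6056; k=3: 1840+10260+23·20·27=24520; k=4: 3268+0+23·19·27=15067 → min 6056 | W₃..W₆: k=3: 0+24111+4·20·27=26271; k=4: 1520+13851+4·19·27=17423; k=5: 3572+0+4·27·27=6488 → min 6488.
Length 5: W₁..W₅: k=1: 0+6056+27·23·27=22823; k=2: 2484+3572+27·4·27=8972; k=3: 4644+10260+27·20·27=29484; k=4: 6056+0+27·19·27=19907 → min 8972 | W₂..W₆: k=2: 0+6488+23·4·27=8972; k=3: 1840+24111+23·20·27=38371; k=4: 3268+13851+23·19·27=28918; k=5: 6056+0+23·27·27=22823 → min 8972.
Length 6: W₁..W₆: k=1: 0+8972+27·23·27=25739; k=2: 2484+6488+27·4·27=11888; k=3: 4644+24111+27·20·27=43335; k=4: 6056+13851+27·19·27=33758; k=5: 8972+0+27·27·27=28655 → min 11888.
Optimal order: ((W₁ W₂) (((W₃ W₄) W₅) W₆)) with cost 11888.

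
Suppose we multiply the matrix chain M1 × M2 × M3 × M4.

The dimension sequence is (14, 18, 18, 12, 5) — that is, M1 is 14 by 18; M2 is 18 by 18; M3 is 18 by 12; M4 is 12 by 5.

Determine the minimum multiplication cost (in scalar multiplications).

Adjacent pairs: M1M2 = 14·18·18 = 4536; M2M3 = 18·18·12 = 3888; M3M4 = 18·12·5 = 1080.
Length 3: M1..M3: k=1: 0+3888+14·18·12=6912; k=2: 4536+0+14·18·12=7560 → min 6912 | M2..M4: k=2: 0+1080+18·18·5=2700; k=3: 3888+0+18·12·5=4968 → min 2700.
Length 4: M1..M4: k=1: 0+2700+14·18·5=3960; k=2: 4536+1080+14·18·5=6876; k=3: 6912+0+14·12·5=7752 → min 3960.
Optimal order: (M1 × (M2 × (M3 × M4))) with cost 3960.

3960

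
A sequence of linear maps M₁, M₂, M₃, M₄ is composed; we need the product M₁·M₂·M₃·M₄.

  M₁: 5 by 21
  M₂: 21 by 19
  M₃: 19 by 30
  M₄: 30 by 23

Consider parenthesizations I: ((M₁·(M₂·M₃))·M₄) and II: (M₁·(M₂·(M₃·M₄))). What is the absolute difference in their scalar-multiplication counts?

Order I = ((M₁·(M₂·M₃))·M₄): (M₂·M₃): 21×19 by 19×30 → 21×30, cost 21·19·30 = 11970; (M₁·(M₂·M₃)): 5×21 by 21×30 → 5×30, cost 5·21·30 = 3150; cumulative 15120; ((M₁·(M₂·M₃))·M₄): 5×30 by 30×23 → 5×23, cost 5·30·23 = 3450; cumulative 18570. Total 18570.
Order II = (M₁·(M₂·(M₃·M₄))): (M₃·M₄): 19×30 by 30×23 → 19×23, cost 19·30·23 = 13110; (M₂·(M₃·M₄)): 21×19 by 19×23 → 21×23, cost 21·19·23 = 9177; cumulative 22287; (M₁·(M₂·(M₃·M₄))): 5×21 by 21×23 → 5×23, cost 5·21·23 = 2415; cumulative 24702. Total 24702.
Difference: |18570 − 24702| = 6132.

6132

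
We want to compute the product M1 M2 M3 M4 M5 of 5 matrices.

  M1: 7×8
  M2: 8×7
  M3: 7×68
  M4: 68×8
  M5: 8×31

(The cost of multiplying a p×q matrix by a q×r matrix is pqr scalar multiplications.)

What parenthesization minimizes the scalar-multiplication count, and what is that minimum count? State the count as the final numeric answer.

Adjacent pairs: M1M2 = 7·8·7 = 392; M2M3 = 8·7·68 = 3808; M3M4 = 7·68·8 = 3808; M4M5 = 68·8·31 = 16864.
Length 3: M1..M3: k=1: 0+3808+7·8·68=7616; k=2: 392+0+7·7·68=3724 → min 3724 | M2..M4: k=2: 0+3808+8·7·8=4256; k=3: 3808+0+8·68·8=8160 → min 4256 | M3..M5: k=3: 0+16864+7·68·31=31620; k=4: 3808+0+7·8·31=5544 → min 5544.
Length 4: M1..M4: k=1: 0+4256+7·8·8=4704; k=2: 392+3808+7·7·8=4592; k=3: 3724+0+7·68·8=7532 → min 4592 | M2..M5: k=2: 0+5544+8·7·31=7280; k=3: 3808+16864+8·68·31=37536; k=4: 4256+0+8·8·31=6240 → min 6240.
Length 5: M1..M5: k=1: 0+6240+7·8·31=7976; k=2: 392+5544+7·7·31=7455; k=3: 3724+16864+7·68·31=35344; k=4: 4592+0+7·8·31=6328 → min 6328.
Optimal parenthesization: (((M1 M2) (M3 M4)) M5) with cost 6328.

6328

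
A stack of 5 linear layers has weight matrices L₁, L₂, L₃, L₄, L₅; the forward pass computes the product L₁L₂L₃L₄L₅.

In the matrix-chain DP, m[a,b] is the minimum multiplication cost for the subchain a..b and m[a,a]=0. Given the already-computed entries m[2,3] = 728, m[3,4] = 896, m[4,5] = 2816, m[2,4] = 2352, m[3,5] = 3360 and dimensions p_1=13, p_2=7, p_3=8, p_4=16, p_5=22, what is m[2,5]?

5362

m[2,5] = min over k∈[2,4] of m[2,k]+m[k+1,5]+p_{1}·p_k·p_{5}.
k=2: 0 + 3360 + 13·7·22 = 5362; k=3: 728 + 2816 + 13·8·22 = 5832; k=4: 2352 + 0 + 13·16·22 = 6928.
Minimum: 5362 at k=2.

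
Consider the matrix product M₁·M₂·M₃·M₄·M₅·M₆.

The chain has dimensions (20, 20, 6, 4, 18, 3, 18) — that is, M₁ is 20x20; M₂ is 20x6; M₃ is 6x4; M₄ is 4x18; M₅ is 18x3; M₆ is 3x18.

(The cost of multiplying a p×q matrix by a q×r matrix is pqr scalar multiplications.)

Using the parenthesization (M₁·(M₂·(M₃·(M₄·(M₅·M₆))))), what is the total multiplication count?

(M₅·M₆): 18×3 by 3×18 → 18×18, cost 18·3·18 = 972
(M₄·(M₅·M₆)): 4×18 by 18×18 → 4×18, cost 4·18·18 = 1296; cumulative 2268
(M₃·(M₄·(M₅·M₆))): 6×4 by 4×18 → 6×18, cost 6·4·18 = 432; cumulative 2700
(M₂·(M₃·(M₄·(M₅·M₆)))): 20×6 by 6×18 → 20×18, cost 20·6·18 = 2160; cumulative 4860
(M₁·(M₂·(M₃·(M₄·(M₅·M₆))))): 20×20 by 20×18 → 20×18, cost 20·20·18 = 7200; cumulative 12060
Total: 12060 scalar multiplications.

12060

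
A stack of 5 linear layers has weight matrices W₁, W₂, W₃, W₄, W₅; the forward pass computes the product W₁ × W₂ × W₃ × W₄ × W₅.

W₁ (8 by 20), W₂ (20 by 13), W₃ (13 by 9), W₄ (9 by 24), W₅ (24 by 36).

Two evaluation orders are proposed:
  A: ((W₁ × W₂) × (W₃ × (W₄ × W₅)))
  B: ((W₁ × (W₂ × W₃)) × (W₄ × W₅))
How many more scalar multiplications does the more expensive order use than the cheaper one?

Order A = ((W₁ × W₂) × (W₃ × (W₄ × W₅))): (W₁ × W₂): 8×20 by 20×13 → 8×13, cost 8·20·13 = 2080; (W₄ × W₅): 9×24 by 24×36 → 9×36, cost 9·24·36 = 7776; (W₃ × (W₄ × W₅)): 13×9 by 9×36 → 13×36, cost 13·9·36 = 4212; cumulative 11988; ((W₁ × W₂) × (W₃ × (W₄ × W₅))): 8×13 by 13×36 → 8×36, cost 8·13·36 = 3744; cumulative 17812. Total 17812.
Order B = ((W₁ × (W₂ × W₃)) × (W₄ × W₅)): (W₂ × W₃): 20×13 by 13×9 → 20×9, cost 20·13·9 = 2340; (W₁ × (W₂ × W₃)): 8×20 by 20×9 → 8×9, cost 8·20·9 = 1440; cumulative 3780; (W₄ × W₅): 9×24 by 24×36 → 9×36, cost 9·24·36 = 7776; ((W₁ × (W₂ × W₃)) × (W₄ × W₅)): 8×9 by 9×36 → 8×36, cost 8·9·36 = 2592; cumulative 14148. Total 14148.
Difference: |17812 − 14148| = 3664.

3664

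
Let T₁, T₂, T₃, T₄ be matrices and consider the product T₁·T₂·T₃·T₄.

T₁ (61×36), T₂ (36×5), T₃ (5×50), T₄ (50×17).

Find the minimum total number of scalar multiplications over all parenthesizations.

Adjacent pairs: T₁T₂ = 61·36·5 = 10980; T₂T₃ = 36·5·50 = 9000; T₃T₄ = 5·50·17 = 4250.
Length 3: T₁..T₃: k=1: 0+9000+61·36·50=118800; k=2: 10980+0+61·5·50=26230 → min 26230 | T₂..T₄: k=2: 0+4250+36·5·17=7310; k=3: 9000+0+36·50·17=39600 → min 7310.
Length 4: T₁..T₄: k=1: 0+7310+61·36·17=44642; k=2: 10980+4250+61·5·17=20415; k=3: 26230+0+61·50·17=78080 → min 20415.
Optimal order: ((T₁·T₂)·(T₃·T₄)) with cost 20415.

20415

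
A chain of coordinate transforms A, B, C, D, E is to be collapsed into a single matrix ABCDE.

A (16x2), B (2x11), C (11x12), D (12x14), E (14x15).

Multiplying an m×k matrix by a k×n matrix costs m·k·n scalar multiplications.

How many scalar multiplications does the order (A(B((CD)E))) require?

(CD): 11×12 by 12×14 → 11×14, cost 11·12·14 = 1848
((CD)E): 11×14 by 14×15 → 11×15, cost 11·14·15 = 2310; cumulative 4158
(B((CD)E)): 2×11 by 11×15 → 2×15, cost 2·11·15 = 330; cumulative 4488
(A(B((CD)E))): 16×2 by 2×15 → 16×15, cost 16·2·15 = 480; cumulative 4968
Total: 4968 scalar multiplications.

4968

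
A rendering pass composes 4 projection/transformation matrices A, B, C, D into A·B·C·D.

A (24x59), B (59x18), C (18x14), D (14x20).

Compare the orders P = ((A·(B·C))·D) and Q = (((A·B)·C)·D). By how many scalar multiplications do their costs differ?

3156

Order P = ((A·(B·C))·D): (B·C): 59×18 by 18×14 → 59×14, cost 59·18·14 = 14868; (A·(B·C)): 24×59 by 59×14 → 24×14, cost 24·59·14 = 19824; cumulative 34692; ((A·(B·C))·D): 24×14 by 14×20 → 24×20, cost 24·14·20 = 6720; cumulative 41412. Total 41412.
Order Q = (((A·B)·C)·D): (A·B): 24×59 by 59×18 → 24×18, cost 24·59·18 = 25488; ((A·B)·C): 24×18 by 18×14 → 24×14, cost 24·18·14 = 6048; cumulative 31536; (((A·B)·C)·D): 24×14 by 14×20 → 24×20, cost 24·14·20 = 6720; cumulative 38256. Total 38256.
Difference: |41412 − 38256| = 3156.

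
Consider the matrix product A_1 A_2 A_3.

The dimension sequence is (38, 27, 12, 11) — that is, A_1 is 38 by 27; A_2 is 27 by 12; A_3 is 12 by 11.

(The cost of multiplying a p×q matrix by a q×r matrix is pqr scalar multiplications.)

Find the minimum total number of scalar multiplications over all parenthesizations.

14850

Order (A_1 (A_2 A_3)): (A_2 A_3): 27×12 by 12×11 → 27×11, cost 27·12·11 = 3564; (A_1 (A_2 A_3)): 38×27 by 27×11 → 38×11, cost 38·27·11 = 11286; cumulative 14850. Total 14850.
Order ((A_1 A_2) A_3): (A_1 A_2): 38×27 by 27×12 → 38×12, cost 38·27·12 = 12312; ((A_1 A_2) A_3): 38×12 by 12×11 → 38×11, cost 38·12·11 = 5016; cumulative 17328. Total 17328.
Minimum: 14850.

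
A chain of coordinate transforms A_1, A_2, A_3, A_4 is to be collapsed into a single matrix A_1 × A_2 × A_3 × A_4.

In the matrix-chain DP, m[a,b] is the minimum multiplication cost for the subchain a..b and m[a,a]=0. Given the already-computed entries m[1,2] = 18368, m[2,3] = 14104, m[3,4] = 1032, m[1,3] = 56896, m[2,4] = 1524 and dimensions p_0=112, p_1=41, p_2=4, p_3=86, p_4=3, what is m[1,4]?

m[1,4] = min over k∈[1,3] of m[1,k]+m[k+1,4]+p_{0}·p_k·p_{4}.
k=1: 0 + 1524 + 112·41·3 = 15300; k=2: 18368 + 1032 + 112·4·3 = 20744; k=3: 56896 + 0 + 112·86·3 = 85792.
Minimum: 15300 at k=1.

15300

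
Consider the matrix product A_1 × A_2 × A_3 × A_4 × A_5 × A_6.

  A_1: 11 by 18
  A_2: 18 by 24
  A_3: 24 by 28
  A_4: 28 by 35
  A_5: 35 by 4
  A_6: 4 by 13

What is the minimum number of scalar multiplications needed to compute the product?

Adjacent pairs: A_1A_2 = 11·18·24 = 4752; A_2A_3 = 18·24·28 = 12096; A_3A_4 = 24·28·35 = 23520; A_4A_5 = 28·35·4 = 3920; A_5A_6 = 35·4·13 = 1820.
Length 3: A_1..A_3: k=1: 0+12096+11·18·28=17640; k=2: 4752+0+11·24·28=12144 → min 12144 | A_2..A_4: k=2: 0+23520+18·24·35=38640; k=3: 12096+0+18·28·35=29736 → min 29736 | A_3..A_5: k=3: 0+3920+24·28·4=6608; k=4: 23520+0+24·35·4=26880 → min 6608 | A_4..A_6: k=4: 0+1820+28·35·13=14560; k=5: 3920+0+28·4·13=5376 → min 5376.
Length 4: A_1..A_4: k=1: 0+29736+11·18·35=36666; k=2: 4752+23520+11·24·35=37512; k=3: 12144+0+11·28·35=22924 → min 22924 | A_2..A_5: k=2: 0+6608+18·24·4=8336; k=3: 12096+3920+18·28·4=18032; k=4: 29736+0+18·35·4=32256 → min 8336 | A_3..A_6: k=3: 0+5376+24·28·13=14112; k=4: 23520+1820+24·35·13=36260; k=5: 6608+0+24·4·13=7856 → min 7856.
Length 5: A_1..A_5: k=1: 0+8336+11·18·4=9128; k=2: 4752+6608+11·24·4=12416; k=3: 12144+3920+11·28·4=17296; k=4: 22924+0+11·35·4=24464 → min 9128 | A_2..A_6: k=2: 0+7856+18·24·13=13472; k=3: 12096+5376+18·28·13=24024; k=4: 29736+1820+18·35·13=39746; k=5: 8336+0+18·4·13=9272 → min 9272.
Length 6: A_1..A_6: k=1: 0+9272+11·18·13=11846; k=2: 4752+7856+11·24·13=16040; k=3: 12144+5376+11·28·13=21524; k=4: 22924+1820+11·35·13=29749; k=5: 9128+0+11·4·13=9700 → min 9700.
Optimal order: ((A_1 × (A_2 × (A_3 × (A_4 × A_5)))) × A_6) with cost 9700.

9700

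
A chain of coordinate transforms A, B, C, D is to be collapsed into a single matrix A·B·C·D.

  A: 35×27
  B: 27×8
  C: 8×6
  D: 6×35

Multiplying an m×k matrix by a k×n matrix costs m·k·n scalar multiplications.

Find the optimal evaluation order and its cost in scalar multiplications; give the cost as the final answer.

Adjacent pairs: AB = 35·27·8 = 7560; BC = 27·8·6 = 1296; CD = 8·6·35 = 1680.
Length 3: A..C: k=1: 0+1296+35·27·6=6966; k=2: 7560+0+35·8·6=9240 → min 6966 | B..D: k=2: 0+1680+27·8·35=9240; k=3: 1296+0+27·6·35=6966 → min 6966.
Length 4: A..D: k=1: 0+6966+35·27·35=40041; k=2: 7560+1680+35·8·35=19040; k=3: 6966+0+35·6·35=14316 → min 14316.
Optimal parenthesization: ((A·(B·C))·D) with cost 14316.

14316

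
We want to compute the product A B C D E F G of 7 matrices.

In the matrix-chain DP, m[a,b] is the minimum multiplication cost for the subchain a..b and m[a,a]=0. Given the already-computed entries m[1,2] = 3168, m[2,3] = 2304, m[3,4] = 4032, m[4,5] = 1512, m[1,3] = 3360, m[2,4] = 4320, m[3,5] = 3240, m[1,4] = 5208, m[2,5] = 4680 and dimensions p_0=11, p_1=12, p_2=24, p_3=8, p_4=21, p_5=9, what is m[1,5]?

5664

m[1,5] = min over k∈[1,4] of m[1,k]+m[k+1,5]+p_{0}·p_k·p_{5}.
k=1: 0 + 4680 + 11·12·9 = 5868; k=2: 3168 + 3240 + 11·24·9 = 8784; k=3: 3360 + 1512 + 11·8·9 = 5664; k=4: 5208 + 0 + 11·21·9 = 7287.
Minimum: 5664 at k=3.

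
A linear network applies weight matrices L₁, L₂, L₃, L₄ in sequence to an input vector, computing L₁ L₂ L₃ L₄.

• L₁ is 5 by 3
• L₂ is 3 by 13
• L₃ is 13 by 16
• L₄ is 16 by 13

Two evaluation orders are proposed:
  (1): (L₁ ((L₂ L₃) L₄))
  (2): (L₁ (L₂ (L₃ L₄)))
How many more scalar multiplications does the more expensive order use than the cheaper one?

Order (1) = (L₁ ((L₂ L₃) L₄)): (L₂ L₃): 3×13 by 13×16 → 3×16, cost 3·13·16 = 624; ((L₂ L₃) L₄): 3×16 by 16×13 → 3×13, cost 3·16·13 = 624; cumulative 1248; (L₁ ((L₂ L₃) L₄)): 5×3 by 3×13 → 5×13, cost 5·3·13 = 195; cumulative 1443. Total 1443.
Order (2) = (L₁ (L₂ (L₃ L₄))): (L₃ L₄): 13×16 by 16×13 → 13×13, cost 13·16·13 = 2704; (L₂ (L₃ L₄)): 3×13 by 13×13 → 3×13, cost 3·13·13 = 507; cumulative 3211; (L₁ (L₂ (L₃ L₄))): 5×3 by 3×13 → 5×13, cost 5·3·13 = 195; cumulative 3406. Total 3406.
Difference: |1443 − 3406| = 1963.

1963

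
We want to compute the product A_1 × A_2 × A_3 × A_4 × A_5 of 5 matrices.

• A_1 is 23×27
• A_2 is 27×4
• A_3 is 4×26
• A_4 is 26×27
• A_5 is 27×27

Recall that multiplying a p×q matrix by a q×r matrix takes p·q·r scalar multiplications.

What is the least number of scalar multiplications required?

Adjacent pairs: A_1A_2 = 23·27·4 = 2484; A_2A_3 = 27·4·26 = 2808; A_3A_4 = 4·26·27 = 2808; A_4A_5 = 26·27·27 = 18954.
Length 3: A_1..A_3: k=1: 0+2808+23·27·26=18954; k=2: 2484+0+23·4·26=4876 → min 4876 | A_2..A_4: k=2: 0+2808+27·4·27=5724; k=3: 2808+0+27·26·27=21762 → min 5724 | A_3..A_5: k=3: 0+18954+4·26·27=21762; k=4: 2808+0+4·27·27=5724 → min 5724.
Length 4: A_1..A_4: k=1: 0+5724+23·27·27=22491; k=2: 2484+2808+23·4·27=7776; k=3: 4876+0+23·26·27=21022 → min 7776 | A_2..A_5: k=2: 0+5724+27·4·27=8640; k=3: 2808+18954+27·26·27=40716; k=4: 5724+0+27·27·27=25407 → min 8640.
Length 5: A_1..A_5: k=1: 0+8640+23·27·27=25407; k=2: 2484+5724+23·4·27=10692; k=3: 4876+18954+23·26·27=39976; k=4: 7776+0+23·27·27=24543 → min 10692.
Optimal order: ((A_1 × A_2) × ((A_3 × A_4) × A_5)) with cost 10692.

10692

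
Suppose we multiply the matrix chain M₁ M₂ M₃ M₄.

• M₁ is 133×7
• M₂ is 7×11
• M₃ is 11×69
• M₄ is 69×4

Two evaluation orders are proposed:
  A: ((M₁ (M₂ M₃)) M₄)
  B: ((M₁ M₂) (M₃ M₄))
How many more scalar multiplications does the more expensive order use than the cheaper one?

87131

Order A = ((M₁ (M₂ M₃)) M₄): (M₂ M₃): 7×11 by 11×69 → 7×69, cost 7·11·69 = 5313; (M₁ (M₂ M₃)): 133×7 by 7×69 → 133×69, cost 133·7·69 = 64239; cumulative 69552; ((M₁ (M₂ M₃)) M₄): 133×69 by 69×4 → 133×4, cost 133·69·4 = 36708; cumulative 106260. Total 106260.
Order B = ((M₁ M₂) (M₃ M₄)): (M₁ M₂): 133×7 by 7×11 → 133×11, cost 133·7·11 = 10241; (M₃ M₄): 11×69 by 69×4 → 11×4, cost 11·69·4 = 3036; ((M₁ M₂) (M₃ M₄)): 133×11 by 11×4 → 133×4, cost 133·11·4 = 5852; cumulative 19129. Total 19129.
Difference: |106260 − 19129| = 87131.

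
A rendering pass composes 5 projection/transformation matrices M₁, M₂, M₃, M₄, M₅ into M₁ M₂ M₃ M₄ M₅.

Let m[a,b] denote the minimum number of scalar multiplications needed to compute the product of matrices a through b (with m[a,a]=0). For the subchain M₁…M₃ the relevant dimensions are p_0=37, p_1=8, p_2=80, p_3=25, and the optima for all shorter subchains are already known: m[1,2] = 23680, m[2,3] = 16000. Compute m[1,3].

m[1,3] = min over k∈[1,2] of m[1,k]+m[k+1,3]+p_{0}·p_k·p_{3}.
k=1: 0 + 16000 + 37·8·25 = 23400; k=2: 23680 + 0 + 37·80·25 = 97680.
Minimum: 23400 at k=1.

23400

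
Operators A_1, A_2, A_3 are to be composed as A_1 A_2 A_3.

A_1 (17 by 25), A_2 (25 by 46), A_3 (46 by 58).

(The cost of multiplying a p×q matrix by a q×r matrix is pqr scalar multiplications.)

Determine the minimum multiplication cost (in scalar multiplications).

64906

Order (A_1 (A_2 A_3)): (A_2 A_3): 25×46 by 46×58 → 25×58, cost 25·46·58 = 66700; (A_1 (A_2 A_3)): 17×25 by 25×58 → 17×58, cost 17·25·58 = 24650; cumulative 91350. Total 91350.
Order ((A_1 A_2) A_3): (A_1 A_2): 17×25 by 25×46 → 17×46, cost 17·25·46 = 19550; ((A_1 A_2) A_3): 17×46 by 46×58 → 17×58, cost 17·46·58 = 45356; cumulative 64906. Total 64906.
Minimum: 64906.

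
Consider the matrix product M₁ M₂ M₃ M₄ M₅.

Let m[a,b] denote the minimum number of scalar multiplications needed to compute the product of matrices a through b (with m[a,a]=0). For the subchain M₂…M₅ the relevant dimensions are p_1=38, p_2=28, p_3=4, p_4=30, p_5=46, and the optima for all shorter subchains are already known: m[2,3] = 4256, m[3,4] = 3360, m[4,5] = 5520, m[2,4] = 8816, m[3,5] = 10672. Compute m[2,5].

m[2,5] = min over k∈[2,4] of m[2,k]+m[k+1,5]+p_{1}·p_k·p_{5}.
k=2: 0 + 10672 + 38·28·46 = 59616; k=3: 4256 + 5520 + 38·4·46 = 16768; k=4: 8816 + 0 + 38·30·46 = 61256.
Minimum: 16768 at k=3.

16768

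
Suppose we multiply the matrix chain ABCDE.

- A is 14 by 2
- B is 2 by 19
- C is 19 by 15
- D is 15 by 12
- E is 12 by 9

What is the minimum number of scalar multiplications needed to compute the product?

Adjacent pairs: AB = 14·2·19 = 532; BC = 2·19·15 = 570; CD = 19·15·12 = 3420; DE = 15·12·9 = 1620.
Length 3: A..C: k=1: 0+570+14·2·15=990; k=2: 532+0+14·19·15=4522 → min 990 | B..D: k=2: 0+3420+2·19·12=3876; k=3: 570+0+2·15·12=930 → min 930 | C..E: k=3: 0+1620+19·15·9=4185; k=4: 3420+0+19·12·9=5472 → min 4185.
Length 4: A..D: k=1: 0+930+14·2·12=1266; k=2: 532+3420+14·19·12=7144; k=3: 990+0+14·15·12=3510 → min 1266 | B..E: k=2: 0+4185+2·19·9=4527; k=3: 570+1620+2·15·9=2460; k=4: 930+0+2·12·9=1146 → min 1146.
Length 5: A..E: k=1: 0+1146+14·2·9=1398; k=2: 532+4185+14·19·9=7111; k=3: 990+1620+14·15·9=4500; k=4: 1266+0+14·12·9=2778 → min 1398.
Optimal order: (A(((BC)D)E)) with cost 1398.

1398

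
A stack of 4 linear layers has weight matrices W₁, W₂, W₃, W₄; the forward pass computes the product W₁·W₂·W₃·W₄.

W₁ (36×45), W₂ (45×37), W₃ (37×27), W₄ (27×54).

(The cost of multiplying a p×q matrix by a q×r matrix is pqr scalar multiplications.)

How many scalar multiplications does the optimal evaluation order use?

141183

Adjacent pairs: W₁W₂ = 36·45·37 = 59940; W₂W₃ = 45·37·27 = 44955; W₃W₄ = 37·27·54 = 53946.
Length 3: W₁..W₃: k=1: 0+44955+36·45·27=88695; k=2: 59940+0+36·37·27=95904 → min 88695 | W₂..W₄: k=2: 0+53946+45·37·54=143856; k=3: 44955+0+45·27·54=110565 → min 110565.
Length 4: W₁..W₄: k=1: 0+110565+36·45·54=198045; k=2: 59940+53946+36·37·54=185814; k=3: 88695+0+36·27·54=141183 → min 141183.
Optimal order: ((W₁·(W₂·W₃))·W₄) with cost 141183.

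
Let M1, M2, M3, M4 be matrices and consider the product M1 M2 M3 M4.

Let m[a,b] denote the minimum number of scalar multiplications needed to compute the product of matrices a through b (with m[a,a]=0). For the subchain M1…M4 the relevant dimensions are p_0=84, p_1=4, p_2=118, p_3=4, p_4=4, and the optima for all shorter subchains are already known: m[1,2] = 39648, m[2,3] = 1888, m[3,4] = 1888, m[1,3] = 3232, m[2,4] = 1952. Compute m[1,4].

3296

m[1,4] = min over k∈[1,3] of m[1,k]+m[k+1,4]+p_{0}·p_k·p_{4}.
k=1: 0 + 1952 + 84·4·4 = 3296; k=2: 39648 + 1888 + 84·118·4 = 81184; k=3: 3232 + 0 + 84·4·4 = 4576.
Minimum: 3296 at k=1.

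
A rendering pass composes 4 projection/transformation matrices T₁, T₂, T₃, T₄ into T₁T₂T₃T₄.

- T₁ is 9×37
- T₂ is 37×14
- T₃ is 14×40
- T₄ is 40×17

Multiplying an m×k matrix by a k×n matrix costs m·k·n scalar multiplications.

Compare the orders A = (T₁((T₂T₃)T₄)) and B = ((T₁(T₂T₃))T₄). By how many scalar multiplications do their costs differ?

11381

Order A = (T₁((T₂T₃)T₄)): (T₂T₃): 37×14 by 14×40 → 37×40, cost 37·14·40 = 20720; ((T₂T₃)T₄): 37×40 by 40×17 → 37×17, cost 37·40·17 = 25160; cumulative 45880; (T₁((T₂T₃)T₄)): 9×37 by 37×17 → 9×17, cost 9·37·17 = 5661; cumulative 51541. Total 51541.
Order B = ((T₁(T₂T₃))T₄): (T₂T₃): 37×14 by 14×40 → 37×40, cost 37·14·40 = 20720; (T₁(T₂T₃)): 9×37 by 37×40 → 9×40, cost 9·37·40 = 13320; cumulative 34040; ((T₁(T₂T₃))T₄): 9×40 by 40×17 → 9×17, cost 9·40·17 = 6120; cumulative 40160. Total 40160.
Difference: |51541 − 40160| = 11381.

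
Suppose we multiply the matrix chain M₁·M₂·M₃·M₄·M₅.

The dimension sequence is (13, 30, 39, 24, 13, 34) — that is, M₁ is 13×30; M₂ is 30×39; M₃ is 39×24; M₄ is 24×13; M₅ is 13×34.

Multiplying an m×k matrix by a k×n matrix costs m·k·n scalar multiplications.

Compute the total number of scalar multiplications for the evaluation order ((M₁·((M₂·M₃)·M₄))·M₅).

48256

(M₂·M₃): 30×39 by 39×24 → 30×24, cost 30·39·24 = 28080
((M₂·M₃)·M₄): 30×24 by 24×13 → 30×13, cost 30·24·13 = 9360; cumulative 37440
(M₁·((M₂·M₃)·M₄)): 13×30 by 30×13 → 13×13, cost 13·30·13 = 5070; cumulative 42510
((M₁·((M₂·M₃)·M₄))·M₅): 13×13 by 13×34 → 13×34, cost 13·13·34 = 5746; cumulative 48256
Total: 48256 scalar multiplications.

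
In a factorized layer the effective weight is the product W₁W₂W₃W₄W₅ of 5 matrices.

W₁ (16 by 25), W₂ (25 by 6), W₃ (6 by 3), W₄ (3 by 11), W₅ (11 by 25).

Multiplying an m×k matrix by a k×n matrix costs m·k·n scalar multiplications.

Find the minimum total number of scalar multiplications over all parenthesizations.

Adjacent pairs: W₁W₂ = 16·25·6 = 2400; W₂W₃ = 25·6·3 = 450; W₃W₄ = 6·3·11 = 198; W₄W₅ = 3·11·25 = 825.
Length 3: W₁..W₃: k=1: 0+450+16·25·3=1650; k=2: 2400+0+16·6·3=2688 → min 1650 | W₂..W₄: k=2: 0+198+25·6·11=1848; k=3: 450+0+25·3·11=1275 → min 1275 | W₃..W₅: k=3: 0+825+6·3·25=1275; k=4: 198+0+6·11·25=1848 → min 1275.
Length 4: W₁..W₄: k=1: 0+1275+16·25·11=5675; k=2: 2400+198+16·6·11=3654; k=3: 1650+0+16·3·11=2178 → min 2178 | W₂..W₅: k=2: 0+1275+25·6·25=5025; k=3: 450+825+25·3·25=3150; k=4: 1275+0+25·11·25=8150 → min 3150.
Length 5: W₁..W₅: k=1: 0+3150+16·25·25=13150; k=2: 2400+1275+16·6·25=6075; k=3: 1650+825+16·3·25=3675; k=4: 2178+0+16·11·25=6578 → min 3675.
Optimal order: ((W₁(W₂W₃))(W₄W₅)) with cost 3675.

3675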